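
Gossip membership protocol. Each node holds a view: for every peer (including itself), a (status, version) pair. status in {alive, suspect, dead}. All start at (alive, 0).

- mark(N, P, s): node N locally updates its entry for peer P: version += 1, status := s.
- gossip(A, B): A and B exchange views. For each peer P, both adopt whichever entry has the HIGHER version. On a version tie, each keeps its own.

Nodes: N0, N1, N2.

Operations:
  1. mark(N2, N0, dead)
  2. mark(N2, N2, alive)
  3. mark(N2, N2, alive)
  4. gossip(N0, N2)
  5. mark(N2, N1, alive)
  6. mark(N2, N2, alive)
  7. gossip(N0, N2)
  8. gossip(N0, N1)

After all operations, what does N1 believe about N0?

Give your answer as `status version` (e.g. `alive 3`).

Op 1: N2 marks N0=dead -> (dead,v1)
Op 2: N2 marks N2=alive -> (alive,v1)
Op 3: N2 marks N2=alive -> (alive,v2)
Op 4: gossip N0<->N2 -> N0.N0=(dead,v1) N0.N1=(alive,v0) N0.N2=(alive,v2) | N2.N0=(dead,v1) N2.N1=(alive,v0) N2.N2=(alive,v2)
Op 5: N2 marks N1=alive -> (alive,v1)
Op 6: N2 marks N2=alive -> (alive,v3)
Op 7: gossip N0<->N2 -> N0.N0=(dead,v1) N0.N1=(alive,v1) N0.N2=(alive,v3) | N2.N0=(dead,v1) N2.N1=(alive,v1) N2.N2=(alive,v3)
Op 8: gossip N0<->N1 -> N0.N0=(dead,v1) N0.N1=(alive,v1) N0.N2=(alive,v3) | N1.N0=(dead,v1) N1.N1=(alive,v1) N1.N2=(alive,v3)

Answer: dead 1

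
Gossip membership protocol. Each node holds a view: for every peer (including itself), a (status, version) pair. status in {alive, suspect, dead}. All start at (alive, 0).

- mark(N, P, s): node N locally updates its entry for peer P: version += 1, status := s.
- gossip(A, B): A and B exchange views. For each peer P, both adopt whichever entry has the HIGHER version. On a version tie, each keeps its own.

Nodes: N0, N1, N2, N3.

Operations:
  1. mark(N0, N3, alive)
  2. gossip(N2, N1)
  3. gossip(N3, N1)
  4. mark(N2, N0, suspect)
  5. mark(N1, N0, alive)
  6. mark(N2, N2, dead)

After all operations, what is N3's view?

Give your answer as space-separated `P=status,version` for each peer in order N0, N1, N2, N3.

Op 1: N0 marks N3=alive -> (alive,v1)
Op 2: gossip N2<->N1 -> N2.N0=(alive,v0) N2.N1=(alive,v0) N2.N2=(alive,v0) N2.N3=(alive,v0) | N1.N0=(alive,v0) N1.N1=(alive,v0) N1.N2=(alive,v0) N1.N3=(alive,v0)
Op 3: gossip N3<->N1 -> N3.N0=(alive,v0) N3.N1=(alive,v0) N3.N2=(alive,v0) N3.N3=(alive,v0) | N1.N0=(alive,v0) N1.N1=(alive,v0) N1.N2=(alive,v0) N1.N3=(alive,v0)
Op 4: N2 marks N0=suspect -> (suspect,v1)
Op 5: N1 marks N0=alive -> (alive,v1)
Op 6: N2 marks N2=dead -> (dead,v1)

Answer: N0=alive,0 N1=alive,0 N2=alive,0 N3=alive,0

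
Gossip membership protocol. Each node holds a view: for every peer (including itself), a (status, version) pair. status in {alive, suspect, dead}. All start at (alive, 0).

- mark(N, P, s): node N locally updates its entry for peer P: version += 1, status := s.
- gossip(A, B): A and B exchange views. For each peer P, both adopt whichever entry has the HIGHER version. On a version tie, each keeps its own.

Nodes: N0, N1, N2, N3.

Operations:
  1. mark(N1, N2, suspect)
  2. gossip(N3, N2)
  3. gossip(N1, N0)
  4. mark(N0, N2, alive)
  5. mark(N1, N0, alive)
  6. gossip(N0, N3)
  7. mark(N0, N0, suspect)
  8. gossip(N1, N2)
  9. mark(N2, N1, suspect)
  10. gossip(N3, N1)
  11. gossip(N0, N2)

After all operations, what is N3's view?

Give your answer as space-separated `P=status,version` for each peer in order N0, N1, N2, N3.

Op 1: N1 marks N2=suspect -> (suspect,v1)
Op 2: gossip N3<->N2 -> N3.N0=(alive,v0) N3.N1=(alive,v0) N3.N2=(alive,v0) N3.N3=(alive,v0) | N2.N0=(alive,v0) N2.N1=(alive,v0) N2.N2=(alive,v0) N2.N3=(alive,v0)
Op 3: gossip N1<->N0 -> N1.N0=(alive,v0) N1.N1=(alive,v0) N1.N2=(suspect,v1) N1.N3=(alive,v0) | N0.N0=(alive,v0) N0.N1=(alive,v0) N0.N2=(suspect,v1) N0.N3=(alive,v0)
Op 4: N0 marks N2=alive -> (alive,v2)
Op 5: N1 marks N0=alive -> (alive,v1)
Op 6: gossip N0<->N3 -> N0.N0=(alive,v0) N0.N1=(alive,v0) N0.N2=(alive,v2) N0.N3=(alive,v0) | N3.N0=(alive,v0) N3.N1=(alive,v0) N3.N2=(alive,v2) N3.N3=(alive,v0)
Op 7: N0 marks N0=suspect -> (suspect,v1)
Op 8: gossip N1<->N2 -> N1.N0=(alive,v1) N1.N1=(alive,v0) N1.N2=(suspect,v1) N1.N3=(alive,v0) | N2.N0=(alive,v1) N2.N1=(alive,v0) N2.N2=(suspect,v1) N2.N3=(alive,v0)
Op 9: N2 marks N1=suspect -> (suspect,v1)
Op 10: gossip N3<->N1 -> N3.N0=(alive,v1) N3.N1=(alive,v0) N3.N2=(alive,v2) N3.N3=(alive,v0) | N1.N0=(alive,v1) N1.N1=(alive,v0) N1.N2=(alive,v2) N1.N3=(alive,v0)
Op 11: gossip N0<->N2 -> N0.N0=(suspect,v1) N0.N1=(suspect,v1) N0.N2=(alive,v2) N0.N3=(alive,v0) | N2.N0=(alive,v1) N2.N1=(suspect,v1) N2.N2=(alive,v2) N2.N3=(alive,v0)

Answer: N0=alive,1 N1=alive,0 N2=alive,2 N3=alive,0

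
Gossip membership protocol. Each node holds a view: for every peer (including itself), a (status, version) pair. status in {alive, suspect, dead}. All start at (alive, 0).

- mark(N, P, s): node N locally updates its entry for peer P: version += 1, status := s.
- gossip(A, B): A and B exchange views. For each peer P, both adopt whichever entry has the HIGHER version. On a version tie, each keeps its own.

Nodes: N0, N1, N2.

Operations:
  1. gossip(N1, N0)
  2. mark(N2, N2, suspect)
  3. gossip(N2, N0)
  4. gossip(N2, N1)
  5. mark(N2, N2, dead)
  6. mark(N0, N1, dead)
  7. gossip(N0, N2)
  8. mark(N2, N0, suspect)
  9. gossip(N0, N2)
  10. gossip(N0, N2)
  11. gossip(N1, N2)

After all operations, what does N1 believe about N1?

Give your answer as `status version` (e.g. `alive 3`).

Answer: dead 1

Derivation:
Op 1: gossip N1<->N0 -> N1.N0=(alive,v0) N1.N1=(alive,v0) N1.N2=(alive,v0) | N0.N0=(alive,v0) N0.N1=(alive,v0) N0.N2=(alive,v0)
Op 2: N2 marks N2=suspect -> (suspect,v1)
Op 3: gossip N2<->N0 -> N2.N0=(alive,v0) N2.N1=(alive,v0) N2.N2=(suspect,v1) | N0.N0=(alive,v0) N0.N1=(alive,v0) N0.N2=(suspect,v1)
Op 4: gossip N2<->N1 -> N2.N0=(alive,v0) N2.N1=(alive,v0) N2.N2=(suspect,v1) | N1.N0=(alive,v0) N1.N1=(alive,v0) N1.N2=(suspect,v1)
Op 5: N2 marks N2=dead -> (dead,v2)
Op 6: N0 marks N1=dead -> (dead,v1)
Op 7: gossip N0<->N2 -> N0.N0=(alive,v0) N0.N1=(dead,v1) N0.N2=(dead,v2) | N2.N0=(alive,v0) N2.N1=(dead,v1) N2.N2=(dead,v2)
Op 8: N2 marks N0=suspect -> (suspect,v1)
Op 9: gossip N0<->N2 -> N0.N0=(suspect,v1) N0.N1=(dead,v1) N0.N2=(dead,v2) | N2.N0=(suspect,v1) N2.N1=(dead,v1) N2.N2=(dead,v2)
Op 10: gossip N0<->N2 -> N0.N0=(suspect,v1) N0.N1=(dead,v1) N0.N2=(dead,v2) | N2.N0=(suspect,v1) N2.N1=(dead,v1) N2.N2=(dead,v2)
Op 11: gossip N1<->N2 -> N1.N0=(suspect,v1) N1.N1=(dead,v1) N1.N2=(dead,v2) | N2.N0=(suspect,v1) N2.N1=(dead,v1) N2.N2=(dead,v2)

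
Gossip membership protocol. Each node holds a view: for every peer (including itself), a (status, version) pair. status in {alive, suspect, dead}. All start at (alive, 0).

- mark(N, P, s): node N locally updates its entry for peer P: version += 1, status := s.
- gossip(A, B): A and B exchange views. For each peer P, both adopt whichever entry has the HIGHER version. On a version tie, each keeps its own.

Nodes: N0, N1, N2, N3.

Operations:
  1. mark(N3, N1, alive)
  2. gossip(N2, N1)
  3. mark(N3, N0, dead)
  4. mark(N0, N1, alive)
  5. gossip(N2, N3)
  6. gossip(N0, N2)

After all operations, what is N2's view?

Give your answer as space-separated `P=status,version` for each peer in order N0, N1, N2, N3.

Op 1: N3 marks N1=alive -> (alive,v1)
Op 2: gossip N2<->N1 -> N2.N0=(alive,v0) N2.N1=(alive,v0) N2.N2=(alive,v0) N2.N3=(alive,v0) | N1.N0=(alive,v0) N1.N1=(alive,v0) N1.N2=(alive,v0) N1.N3=(alive,v0)
Op 3: N3 marks N0=dead -> (dead,v1)
Op 4: N0 marks N1=alive -> (alive,v1)
Op 5: gossip N2<->N3 -> N2.N0=(dead,v1) N2.N1=(alive,v1) N2.N2=(alive,v0) N2.N3=(alive,v0) | N3.N0=(dead,v1) N3.N1=(alive,v1) N3.N2=(alive,v0) N3.N3=(alive,v0)
Op 6: gossip N0<->N2 -> N0.N0=(dead,v1) N0.N1=(alive,v1) N0.N2=(alive,v0) N0.N3=(alive,v0) | N2.N0=(dead,v1) N2.N1=(alive,v1) N2.N2=(alive,v0) N2.N3=(alive,v0)

Answer: N0=dead,1 N1=alive,1 N2=alive,0 N3=alive,0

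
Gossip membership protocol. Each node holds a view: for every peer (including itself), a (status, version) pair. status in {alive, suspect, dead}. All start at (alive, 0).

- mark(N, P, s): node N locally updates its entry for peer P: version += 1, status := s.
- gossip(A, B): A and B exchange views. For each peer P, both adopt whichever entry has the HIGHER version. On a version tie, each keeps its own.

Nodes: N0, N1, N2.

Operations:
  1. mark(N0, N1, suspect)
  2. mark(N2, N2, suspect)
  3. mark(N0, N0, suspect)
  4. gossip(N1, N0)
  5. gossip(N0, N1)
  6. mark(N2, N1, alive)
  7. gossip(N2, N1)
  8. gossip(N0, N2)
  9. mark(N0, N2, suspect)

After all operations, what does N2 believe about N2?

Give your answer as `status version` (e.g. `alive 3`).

Answer: suspect 1

Derivation:
Op 1: N0 marks N1=suspect -> (suspect,v1)
Op 2: N2 marks N2=suspect -> (suspect,v1)
Op 3: N0 marks N0=suspect -> (suspect,v1)
Op 4: gossip N1<->N0 -> N1.N0=(suspect,v1) N1.N1=(suspect,v1) N1.N2=(alive,v0) | N0.N0=(suspect,v1) N0.N1=(suspect,v1) N0.N2=(alive,v0)
Op 5: gossip N0<->N1 -> N0.N0=(suspect,v1) N0.N1=(suspect,v1) N0.N2=(alive,v0) | N1.N0=(suspect,v1) N1.N1=(suspect,v1) N1.N2=(alive,v0)
Op 6: N2 marks N1=alive -> (alive,v1)
Op 7: gossip N2<->N1 -> N2.N0=(suspect,v1) N2.N1=(alive,v1) N2.N2=(suspect,v1) | N1.N0=(suspect,v1) N1.N1=(suspect,v1) N1.N2=(suspect,v1)
Op 8: gossip N0<->N2 -> N0.N0=(suspect,v1) N0.N1=(suspect,v1) N0.N2=(suspect,v1) | N2.N0=(suspect,v1) N2.N1=(alive,v1) N2.N2=(suspect,v1)
Op 9: N0 marks N2=suspect -> (suspect,v2)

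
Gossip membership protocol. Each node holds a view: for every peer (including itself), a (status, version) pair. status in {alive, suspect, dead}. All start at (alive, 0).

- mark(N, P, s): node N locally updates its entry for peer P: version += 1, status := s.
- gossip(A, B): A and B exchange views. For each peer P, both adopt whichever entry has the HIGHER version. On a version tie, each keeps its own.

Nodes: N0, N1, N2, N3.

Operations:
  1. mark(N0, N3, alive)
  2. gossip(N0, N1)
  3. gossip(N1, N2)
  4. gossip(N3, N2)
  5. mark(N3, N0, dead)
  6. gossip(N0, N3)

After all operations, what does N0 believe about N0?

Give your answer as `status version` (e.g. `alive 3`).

Answer: dead 1

Derivation:
Op 1: N0 marks N3=alive -> (alive,v1)
Op 2: gossip N0<->N1 -> N0.N0=(alive,v0) N0.N1=(alive,v0) N0.N2=(alive,v0) N0.N3=(alive,v1) | N1.N0=(alive,v0) N1.N1=(alive,v0) N1.N2=(alive,v0) N1.N3=(alive,v1)
Op 3: gossip N1<->N2 -> N1.N0=(alive,v0) N1.N1=(alive,v0) N1.N2=(alive,v0) N1.N3=(alive,v1) | N2.N0=(alive,v0) N2.N1=(alive,v0) N2.N2=(alive,v0) N2.N3=(alive,v1)
Op 4: gossip N3<->N2 -> N3.N0=(alive,v0) N3.N1=(alive,v0) N3.N2=(alive,v0) N3.N3=(alive,v1) | N2.N0=(alive,v0) N2.N1=(alive,v0) N2.N2=(alive,v0) N2.N3=(alive,v1)
Op 5: N3 marks N0=dead -> (dead,v1)
Op 6: gossip N0<->N3 -> N0.N0=(dead,v1) N0.N1=(alive,v0) N0.N2=(alive,v0) N0.N3=(alive,v1) | N3.N0=(dead,v1) N3.N1=(alive,v0) N3.N2=(alive,v0) N3.N3=(alive,v1)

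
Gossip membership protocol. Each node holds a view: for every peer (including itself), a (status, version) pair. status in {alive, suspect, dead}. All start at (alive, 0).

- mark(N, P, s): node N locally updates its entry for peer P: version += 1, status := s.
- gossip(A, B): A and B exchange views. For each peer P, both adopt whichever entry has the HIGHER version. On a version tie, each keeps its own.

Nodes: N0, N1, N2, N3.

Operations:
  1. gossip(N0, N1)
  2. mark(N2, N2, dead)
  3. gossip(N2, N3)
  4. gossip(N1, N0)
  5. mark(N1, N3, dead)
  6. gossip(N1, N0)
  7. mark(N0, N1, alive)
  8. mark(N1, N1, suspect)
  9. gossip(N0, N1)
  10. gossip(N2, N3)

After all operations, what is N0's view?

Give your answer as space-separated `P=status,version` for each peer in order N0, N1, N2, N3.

Op 1: gossip N0<->N1 -> N0.N0=(alive,v0) N0.N1=(alive,v0) N0.N2=(alive,v0) N0.N3=(alive,v0) | N1.N0=(alive,v0) N1.N1=(alive,v0) N1.N2=(alive,v0) N1.N3=(alive,v0)
Op 2: N2 marks N2=dead -> (dead,v1)
Op 3: gossip N2<->N3 -> N2.N0=(alive,v0) N2.N1=(alive,v0) N2.N2=(dead,v1) N2.N3=(alive,v0) | N3.N0=(alive,v0) N3.N1=(alive,v0) N3.N2=(dead,v1) N3.N3=(alive,v0)
Op 4: gossip N1<->N0 -> N1.N0=(alive,v0) N1.N1=(alive,v0) N1.N2=(alive,v0) N1.N3=(alive,v0) | N0.N0=(alive,v0) N0.N1=(alive,v0) N0.N2=(alive,v0) N0.N3=(alive,v0)
Op 5: N1 marks N3=dead -> (dead,v1)
Op 6: gossip N1<->N0 -> N1.N0=(alive,v0) N1.N1=(alive,v0) N1.N2=(alive,v0) N1.N3=(dead,v1) | N0.N0=(alive,v0) N0.N1=(alive,v0) N0.N2=(alive,v0) N0.N3=(dead,v1)
Op 7: N0 marks N1=alive -> (alive,v1)
Op 8: N1 marks N1=suspect -> (suspect,v1)
Op 9: gossip N0<->N1 -> N0.N0=(alive,v0) N0.N1=(alive,v1) N0.N2=(alive,v0) N0.N3=(dead,v1) | N1.N0=(alive,v0) N1.N1=(suspect,v1) N1.N2=(alive,v0) N1.N3=(dead,v1)
Op 10: gossip N2<->N3 -> N2.N0=(alive,v0) N2.N1=(alive,v0) N2.N2=(dead,v1) N2.N3=(alive,v0) | N3.N0=(alive,v0) N3.N1=(alive,v0) N3.N2=(dead,v1) N3.N3=(alive,v0)

Answer: N0=alive,0 N1=alive,1 N2=alive,0 N3=dead,1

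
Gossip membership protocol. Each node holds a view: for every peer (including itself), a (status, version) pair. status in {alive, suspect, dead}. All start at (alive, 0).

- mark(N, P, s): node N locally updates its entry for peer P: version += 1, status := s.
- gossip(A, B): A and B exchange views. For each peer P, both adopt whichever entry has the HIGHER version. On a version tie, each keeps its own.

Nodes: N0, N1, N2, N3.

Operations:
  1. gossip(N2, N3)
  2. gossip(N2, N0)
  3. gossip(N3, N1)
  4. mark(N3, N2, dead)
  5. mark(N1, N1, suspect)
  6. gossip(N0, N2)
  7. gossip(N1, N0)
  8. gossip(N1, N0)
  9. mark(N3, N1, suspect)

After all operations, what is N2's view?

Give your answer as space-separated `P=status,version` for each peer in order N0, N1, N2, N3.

Answer: N0=alive,0 N1=alive,0 N2=alive,0 N3=alive,0

Derivation:
Op 1: gossip N2<->N3 -> N2.N0=(alive,v0) N2.N1=(alive,v0) N2.N2=(alive,v0) N2.N3=(alive,v0) | N3.N0=(alive,v0) N3.N1=(alive,v0) N3.N2=(alive,v0) N3.N3=(alive,v0)
Op 2: gossip N2<->N0 -> N2.N0=(alive,v0) N2.N1=(alive,v0) N2.N2=(alive,v0) N2.N3=(alive,v0) | N0.N0=(alive,v0) N0.N1=(alive,v0) N0.N2=(alive,v0) N0.N3=(alive,v0)
Op 3: gossip N3<->N1 -> N3.N0=(alive,v0) N3.N1=(alive,v0) N3.N2=(alive,v0) N3.N3=(alive,v0) | N1.N0=(alive,v0) N1.N1=(alive,v0) N1.N2=(alive,v0) N1.N3=(alive,v0)
Op 4: N3 marks N2=dead -> (dead,v1)
Op 5: N1 marks N1=suspect -> (suspect,v1)
Op 6: gossip N0<->N2 -> N0.N0=(alive,v0) N0.N1=(alive,v0) N0.N2=(alive,v0) N0.N3=(alive,v0) | N2.N0=(alive,v0) N2.N1=(alive,v0) N2.N2=(alive,v0) N2.N3=(alive,v0)
Op 7: gossip N1<->N0 -> N1.N0=(alive,v0) N1.N1=(suspect,v1) N1.N2=(alive,v0) N1.N3=(alive,v0) | N0.N0=(alive,v0) N0.N1=(suspect,v1) N0.N2=(alive,v0) N0.N3=(alive,v0)
Op 8: gossip N1<->N0 -> N1.N0=(alive,v0) N1.N1=(suspect,v1) N1.N2=(alive,v0) N1.N3=(alive,v0) | N0.N0=(alive,v0) N0.N1=(suspect,v1) N0.N2=(alive,v0) N0.N3=(alive,v0)
Op 9: N3 marks N1=suspect -> (suspect,v1)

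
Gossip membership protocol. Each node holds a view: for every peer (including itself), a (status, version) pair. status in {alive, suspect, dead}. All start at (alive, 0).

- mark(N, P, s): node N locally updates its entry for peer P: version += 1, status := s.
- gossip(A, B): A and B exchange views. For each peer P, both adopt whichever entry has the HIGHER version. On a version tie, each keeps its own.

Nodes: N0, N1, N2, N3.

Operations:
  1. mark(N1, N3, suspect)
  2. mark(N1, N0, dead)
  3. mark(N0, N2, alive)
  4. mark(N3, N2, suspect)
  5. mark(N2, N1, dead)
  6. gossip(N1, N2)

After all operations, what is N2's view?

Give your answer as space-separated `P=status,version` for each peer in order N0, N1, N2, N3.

Answer: N0=dead,1 N1=dead,1 N2=alive,0 N3=suspect,1

Derivation:
Op 1: N1 marks N3=suspect -> (suspect,v1)
Op 2: N1 marks N0=dead -> (dead,v1)
Op 3: N0 marks N2=alive -> (alive,v1)
Op 4: N3 marks N2=suspect -> (suspect,v1)
Op 5: N2 marks N1=dead -> (dead,v1)
Op 6: gossip N1<->N2 -> N1.N0=(dead,v1) N1.N1=(dead,v1) N1.N2=(alive,v0) N1.N3=(suspect,v1) | N2.N0=(dead,v1) N2.N1=(dead,v1) N2.N2=(alive,v0) N2.N3=(suspect,v1)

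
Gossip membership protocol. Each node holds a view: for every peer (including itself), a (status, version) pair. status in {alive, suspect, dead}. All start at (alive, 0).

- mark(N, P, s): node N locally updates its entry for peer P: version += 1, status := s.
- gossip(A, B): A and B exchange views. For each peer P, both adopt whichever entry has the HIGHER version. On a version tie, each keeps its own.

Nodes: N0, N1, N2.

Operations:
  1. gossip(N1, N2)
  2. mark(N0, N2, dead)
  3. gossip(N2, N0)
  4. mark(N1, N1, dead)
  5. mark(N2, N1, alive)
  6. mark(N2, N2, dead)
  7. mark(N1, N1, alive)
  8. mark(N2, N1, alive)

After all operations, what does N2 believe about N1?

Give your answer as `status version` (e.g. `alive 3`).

Op 1: gossip N1<->N2 -> N1.N0=(alive,v0) N1.N1=(alive,v0) N1.N2=(alive,v0) | N2.N0=(alive,v0) N2.N1=(alive,v0) N2.N2=(alive,v0)
Op 2: N0 marks N2=dead -> (dead,v1)
Op 3: gossip N2<->N0 -> N2.N0=(alive,v0) N2.N1=(alive,v0) N2.N2=(dead,v1) | N0.N0=(alive,v0) N0.N1=(alive,v0) N0.N2=(dead,v1)
Op 4: N1 marks N1=dead -> (dead,v1)
Op 5: N2 marks N1=alive -> (alive,v1)
Op 6: N2 marks N2=dead -> (dead,v2)
Op 7: N1 marks N1=alive -> (alive,v2)
Op 8: N2 marks N1=alive -> (alive,v2)

Answer: alive 2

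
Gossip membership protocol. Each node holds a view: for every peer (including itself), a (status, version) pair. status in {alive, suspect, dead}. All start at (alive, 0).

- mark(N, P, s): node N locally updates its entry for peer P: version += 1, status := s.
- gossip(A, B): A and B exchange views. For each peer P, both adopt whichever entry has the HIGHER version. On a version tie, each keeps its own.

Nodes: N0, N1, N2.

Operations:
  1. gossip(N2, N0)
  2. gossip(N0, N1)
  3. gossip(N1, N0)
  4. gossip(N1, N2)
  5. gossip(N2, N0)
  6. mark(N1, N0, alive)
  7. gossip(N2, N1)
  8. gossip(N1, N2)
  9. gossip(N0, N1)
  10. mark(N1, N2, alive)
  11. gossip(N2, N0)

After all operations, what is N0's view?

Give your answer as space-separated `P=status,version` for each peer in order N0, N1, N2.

Op 1: gossip N2<->N0 -> N2.N0=(alive,v0) N2.N1=(alive,v0) N2.N2=(alive,v0) | N0.N0=(alive,v0) N0.N1=(alive,v0) N0.N2=(alive,v0)
Op 2: gossip N0<->N1 -> N0.N0=(alive,v0) N0.N1=(alive,v0) N0.N2=(alive,v0) | N1.N0=(alive,v0) N1.N1=(alive,v0) N1.N2=(alive,v0)
Op 3: gossip N1<->N0 -> N1.N0=(alive,v0) N1.N1=(alive,v0) N1.N2=(alive,v0) | N0.N0=(alive,v0) N0.N1=(alive,v0) N0.N2=(alive,v0)
Op 4: gossip N1<->N2 -> N1.N0=(alive,v0) N1.N1=(alive,v0) N1.N2=(alive,v0) | N2.N0=(alive,v0) N2.N1=(alive,v0) N2.N2=(alive,v0)
Op 5: gossip N2<->N0 -> N2.N0=(alive,v0) N2.N1=(alive,v0) N2.N2=(alive,v0) | N0.N0=(alive,v0) N0.N1=(alive,v0) N0.N2=(alive,v0)
Op 6: N1 marks N0=alive -> (alive,v1)
Op 7: gossip N2<->N1 -> N2.N0=(alive,v1) N2.N1=(alive,v0) N2.N2=(alive,v0) | N1.N0=(alive,v1) N1.N1=(alive,v0) N1.N2=(alive,v0)
Op 8: gossip N1<->N2 -> N1.N0=(alive,v1) N1.N1=(alive,v0) N1.N2=(alive,v0) | N2.N0=(alive,v1) N2.N1=(alive,v0) N2.N2=(alive,v0)
Op 9: gossip N0<->N1 -> N0.N0=(alive,v1) N0.N1=(alive,v0) N0.N2=(alive,v0) | N1.N0=(alive,v1) N1.N1=(alive,v0) N1.N2=(alive,v0)
Op 10: N1 marks N2=alive -> (alive,v1)
Op 11: gossip N2<->N0 -> N2.N0=(alive,v1) N2.N1=(alive,v0) N2.N2=(alive,v0) | N0.N0=(alive,v1) N0.N1=(alive,v0) N0.N2=(alive,v0)

Answer: N0=alive,1 N1=alive,0 N2=alive,0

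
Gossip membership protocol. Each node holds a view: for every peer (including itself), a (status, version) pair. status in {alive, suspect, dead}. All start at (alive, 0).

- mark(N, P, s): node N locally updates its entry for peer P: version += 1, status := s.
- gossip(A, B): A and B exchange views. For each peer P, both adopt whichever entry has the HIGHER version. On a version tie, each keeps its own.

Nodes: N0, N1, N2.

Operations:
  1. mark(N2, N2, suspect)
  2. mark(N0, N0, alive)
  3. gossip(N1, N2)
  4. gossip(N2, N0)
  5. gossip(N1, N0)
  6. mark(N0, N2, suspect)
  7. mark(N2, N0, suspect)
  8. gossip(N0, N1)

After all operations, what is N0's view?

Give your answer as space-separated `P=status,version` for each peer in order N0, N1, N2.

Answer: N0=alive,1 N1=alive,0 N2=suspect,2

Derivation:
Op 1: N2 marks N2=suspect -> (suspect,v1)
Op 2: N0 marks N0=alive -> (alive,v1)
Op 3: gossip N1<->N2 -> N1.N0=(alive,v0) N1.N1=(alive,v0) N1.N2=(suspect,v1) | N2.N0=(alive,v0) N2.N1=(alive,v0) N2.N2=(suspect,v1)
Op 4: gossip N2<->N0 -> N2.N0=(alive,v1) N2.N1=(alive,v0) N2.N2=(suspect,v1) | N0.N0=(alive,v1) N0.N1=(alive,v0) N0.N2=(suspect,v1)
Op 5: gossip N1<->N0 -> N1.N0=(alive,v1) N1.N1=(alive,v0) N1.N2=(suspect,v1) | N0.N0=(alive,v1) N0.N1=(alive,v0) N0.N2=(suspect,v1)
Op 6: N0 marks N2=suspect -> (suspect,v2)
Op 7: N2 marks N0=suspect -> (suspect,v2)
Op 8: gossip N0<->N1 -> N0.N0=(alive,v1) N0.N1=(alive,v0) N0.N2=(suspect,v2) | N1.N0=(alive,v1) N1.N1=(alive,v0) N1.N2=(suspect,v2)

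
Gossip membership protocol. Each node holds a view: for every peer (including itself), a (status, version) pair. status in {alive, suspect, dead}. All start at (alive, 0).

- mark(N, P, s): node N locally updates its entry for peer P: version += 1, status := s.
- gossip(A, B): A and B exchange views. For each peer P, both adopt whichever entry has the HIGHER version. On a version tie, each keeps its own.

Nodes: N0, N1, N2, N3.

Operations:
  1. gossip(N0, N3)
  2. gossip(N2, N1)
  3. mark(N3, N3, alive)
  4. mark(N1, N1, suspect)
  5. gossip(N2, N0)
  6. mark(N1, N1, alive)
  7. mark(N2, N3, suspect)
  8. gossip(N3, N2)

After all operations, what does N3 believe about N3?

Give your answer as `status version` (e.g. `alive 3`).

Op 1: gossip N0<->N3 -> N0.N0=(alive,v0) N0.N1=(alive,v0) N0.N2=(alive,v0) N0.N3=(alive,v0) | N3.N0=(alive,v0) N3.N1=(alive,v0) N3.N2=(alive,v0) N3.N3=(alive,v0)
Op 2: gossip N2<->N1 -> N2.N0=(alive,v0) N2.N1=(alive,v0) N2.N2=(alive,v0) N2.N3=(alive,v0) | N1.N0=(alive,v0) N1.N1=(alive,v0) N1.N2=(alive,v0) N1.N3=(alive,v0)
Op 3: N3 marks N3=alive -> (alive,v1)
Op 4: N1 marks N1=suspect -> (suspect,v1)
Op 5: gossip N2<->N0 -> N2.N0=(alive,v0) N2.N1=(alive,v0) N2.N2=(alive,v0) N2.N3=(alive,v0) | N0.N0=(alive,v0) N0.N1=(alive,v0) N0.N2=(alive,v0) N0.N3=(alive,v0)
Op 6: N1 marks N1=alive -> (alive,v2)
Op 7: N2 marks N3=suspect -> (suspect,v1)
Op 8: gossip N3<->N2 -> N3.N0=(alive,v0) N3.N1=(alive,v0) N3.N2=(alive,v0) N3.N3=(alive,v1) | N2.N0=(alive,v0) N2.N1=(alive,v0) N2.N2=(alive,v0) N2.N3=(suspect,v1)

Answer: alive 1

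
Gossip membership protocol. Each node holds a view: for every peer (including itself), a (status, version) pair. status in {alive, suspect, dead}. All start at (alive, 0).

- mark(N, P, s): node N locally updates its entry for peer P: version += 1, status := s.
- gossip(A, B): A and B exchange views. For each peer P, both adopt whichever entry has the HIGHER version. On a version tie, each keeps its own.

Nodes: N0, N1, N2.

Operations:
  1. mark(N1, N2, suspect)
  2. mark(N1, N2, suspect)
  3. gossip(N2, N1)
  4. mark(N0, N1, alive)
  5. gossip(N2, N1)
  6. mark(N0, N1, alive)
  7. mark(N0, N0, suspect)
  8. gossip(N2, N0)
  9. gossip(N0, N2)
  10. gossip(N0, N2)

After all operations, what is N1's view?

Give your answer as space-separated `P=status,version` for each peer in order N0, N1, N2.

Answer: N0=alive,0 N1=alive,0 N2=suspect,2

Derivation:
Op 1: N1 marks N2=suspect -> (suspect,v1)
Op 2: N1 marks N2=suspect -> (suspect,v2)
Op 3: gossip N2<->N1 -> N2.N0=(alive,v0) N2.N1=(alive,v0) N2.N2=(suspect,v2) | N1.N0=(alive,v0) N1.N1=(alive,v0) N1.N2=(suspect,v2)
Op 4: N0 marks N1=alive -> (alive,v1)
Op 5: gossip N2<->N1 -> N2.N0=(alive,v0) N2.N1=(alive,v0) N2.N2=(suspect,v2) | N1.N0=(alive,v0) N1.N1=(alive,v0) N1.N2=(suspect,v2)
Op 6: N0 marks N1=alive -> (alive,v2)
Op 7: N0 marks N0=suspect -> (suspect,v1)
Op 8: gossip N2<->N0 -> N2.N0=(suspect,v1) N2.N1=(alive,v2) N2.N2=(suspect,v2) | N0.N0=(suspect,v1) N0.N1=(alive,v2) N0.N2=(suspect,v2)
Op 9: gossip N0<->N2 -> N0.N0=(suspect,v1) N0.N1=(alive,v2) N0.N2=(suspect,v2) | N2.N0=(suspect,v1) N2.N1=(alive,v2) N2.N2=(suspect,v2)
Op 10: gossip N0<->N2 -> N0.N0=(suspect,v1) N0.N1=(alive,v2) N0.N2=(suspect,v2) | N2.N0=(suspect,v1) N2.N1=(alive,v2) N2.N2=(suspect,v2)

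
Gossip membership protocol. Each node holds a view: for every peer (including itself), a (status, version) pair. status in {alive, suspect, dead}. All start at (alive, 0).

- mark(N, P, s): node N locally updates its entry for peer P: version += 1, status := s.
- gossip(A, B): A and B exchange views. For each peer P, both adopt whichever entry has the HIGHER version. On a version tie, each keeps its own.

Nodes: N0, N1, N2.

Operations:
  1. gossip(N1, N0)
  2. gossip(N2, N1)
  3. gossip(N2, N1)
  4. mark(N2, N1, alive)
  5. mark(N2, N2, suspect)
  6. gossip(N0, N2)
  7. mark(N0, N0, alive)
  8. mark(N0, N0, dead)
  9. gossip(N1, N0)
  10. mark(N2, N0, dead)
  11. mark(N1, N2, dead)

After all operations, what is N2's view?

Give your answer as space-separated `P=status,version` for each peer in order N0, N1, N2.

Op 1: gossip N1<->N0 -> N1.N0=(alive,v0) N1.N1=(alive,v0) N1.N2=(alive,v0) | N0.N0=(alive,v0) N0.N1=(alive,v0) N0.N2=(alive,v0)
Op 2: gossip N2<->N1 -> N2.N0=(alive,v0) N2.N1=(alive,v0) N2.N2=(alive,v0) | N1.N0=(alive,v0) N1.N1=(alive,v0) N1.N2=(alive,v0)
Op 3: gossip N2<->N1 -> N2.N0=(alive,v0) N2.N1=(alive,v0) N2.N2=(alive,v0) | N1.N0=(alive,v0) N1.N1=(alive,v0) N1.N2=(alive,v0)
Op 4: N2 marks N1=alive -> (alive,v1)
Op 5: N2 marks N2=suspect -> (suspect,v1)
Op 6: gossip N0<->N2 -> N0.N0=(alive,v0) N0.N1=(alive,v1) N0.N2=(suspect,v1) | N2.N0=(alive,v0) N2.N1=(alive,v1) N2.N2=(suspect,v1)
Op 7: N0 marks N0=alive -> (alive,v1)
Op 8: N0 marks N0=dead -> (dead,v2)
Op 9: gossip N1<->N0 -> N1.N0=(dead,v2) N1.N1=(alive,v1) N1.N2=(suspect,v1) | N0.N0=(dead,v2) N0.N1=(alive,v1) N0.N2=(suspect,v1)
Op 10: N2 marks N0=dead -> (dead,v1)
Op 11: N1 marks N2=dead -> (dead,v2)

Answer: N0=dead,1 N1=alive,1 N2=suspect,1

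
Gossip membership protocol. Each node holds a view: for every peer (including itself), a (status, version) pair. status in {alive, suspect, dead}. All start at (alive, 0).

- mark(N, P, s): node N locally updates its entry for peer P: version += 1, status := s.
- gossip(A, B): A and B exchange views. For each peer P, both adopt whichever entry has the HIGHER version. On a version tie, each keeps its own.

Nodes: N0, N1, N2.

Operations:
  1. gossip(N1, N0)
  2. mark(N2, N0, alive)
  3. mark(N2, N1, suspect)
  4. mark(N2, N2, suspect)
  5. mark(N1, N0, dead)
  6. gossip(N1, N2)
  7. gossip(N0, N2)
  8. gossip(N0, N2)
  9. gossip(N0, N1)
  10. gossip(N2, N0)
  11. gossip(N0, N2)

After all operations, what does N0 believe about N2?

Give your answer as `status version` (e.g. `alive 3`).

Op 1: gossip N1<->N0 -> N1.N0=(alive,v0) N1.N1=(alive,v0) N1.N2=(alive,v0) | N0.N0=(alive,v0) N0.N1=(alive,v0) N0.N2=(alive,v0)
Op 2: N2 marks N0=alive -> (alive,v1)
Op 3: N2 marks N1=suspect -> (suspect,v1)
Op 4: N2 marks N2=suspect -> (suspect,v1)
Op 5: N1 marks N0=dead -> (dead,v1)
Op 6: gossip N1<->N2 -> N1.N0=(dead,v1) N1.N1=(suspect,v1) N1.N2=(suspect,v1) | N2.N0=(alive,v1) N2.N1=(suspect,v1) N2.N2=(suspect,v1)
Op 7: gossip N0<->N2 -> N0.N0=(alive,v1) N0.N1=(suspect,v1) N0.N2=(suspect,v1) | N2.N0=(alive,v1) N2.N1=(suspect,v1) N2.N2=(suspect,v1)
Op 8: gossip N0<->N2 -> N0.N0=(alive,v1) N0.N1=(suspect,v1) N0.N2=(suspect,v1) | N2.N0=(alive,v1) N2.N1=(suspect,v1) N2.N2=(suspect,v1)
Op 9: gossip N0<->N1 -> N0.N0=(alive,v1) N0.N1=(suspect,v1) N0.N2=(suspect,v1) | N1.N0=(dead,v1) N1.N1=(suspect,v1) N1.N2=(suspect,v1)
Op 10: gossip N2<->N0 -> N2.N0=(alive,v1) N2.N1=(suspect,v1) N2.N2=(suspect,v1) | N0.N0=(alive,v1) N0.N1=(suspect,v1) N0.N2=(suspect,v1)
Op 11: gossip N0<->N2 -> N0.N0=(alive,v1) N0.N1=(suspect,v1) N0.N2=(suspect,v1) | N2.N0=(alive,v1) N2.N1=(suspect,v1) N2.N2=(suspect,v1)

Answer: suspect 1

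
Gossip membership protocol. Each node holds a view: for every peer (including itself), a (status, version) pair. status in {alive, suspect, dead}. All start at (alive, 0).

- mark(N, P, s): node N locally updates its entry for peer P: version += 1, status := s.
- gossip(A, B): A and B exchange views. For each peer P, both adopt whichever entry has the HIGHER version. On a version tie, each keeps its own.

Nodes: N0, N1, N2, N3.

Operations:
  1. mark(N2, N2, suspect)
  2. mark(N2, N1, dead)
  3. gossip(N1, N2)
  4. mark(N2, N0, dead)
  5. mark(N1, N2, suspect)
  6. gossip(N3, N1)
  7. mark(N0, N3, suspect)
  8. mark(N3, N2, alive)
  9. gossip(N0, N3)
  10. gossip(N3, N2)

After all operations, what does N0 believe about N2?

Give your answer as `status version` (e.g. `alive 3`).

Op 1: N2 marks N2=suspect -> (suspect,v1)
Op 2: N2 marks N1=dead -> (dead,v1)
Op 3: gossip N1<->N2 -> N1.N0=(alive,v0) N1.N1=(dead,v1) N1.N2=(suspect,v1) N1.N3=(alive,v0) | N2.N0=(alive,v0) N2.N1=(dead,v1) N2.N2=(suspect,v1) N2.N3=(alive,v0)
Op 4: N2 marks N0=dead -> (dead,v1)
Op 5: N1 marks N2=suspect -> (suspect,v2)
Op 6: gossip N3<->N1 -> N3.N0=(alive,v0) N3.N1=(dead,v1) N3.N2=(suspect,v2) N3.N3=(alive,v0) | N1.N0=(alive,v0) N1.N1=(dead,v1) N1.N2=(suspect,v2) N1.N3=(alive,v0)
Op 7: N0 marks N3=suspect -> (suspect,v1)
Op 8: N3 marks N2=alive -> (alive,v3)
Op 9: gossip N0<->N3 -> N0.N0=(alive,v0) N0.N1=(dead,v1) N0.N2=(alive,v3) N0.N3=(suspect,v1) | N3.N0=(alive,v0) N3.N1=(dead,v1) N3.N2=(alive,v3) N3.N3=(suspect,v1)
Op 10: gossip N3<->N2 -> N3.N0=(dead,v1) N3.N1=(dead,v1) N3.N2=(alive,v3) N3.N3=(suspect,v1) | N2.N0=(dead,v1) N2.N1=(dead,v1) N2.N2=(alive,v3) N2.N3=(suspect,v1)

Answer: alive 3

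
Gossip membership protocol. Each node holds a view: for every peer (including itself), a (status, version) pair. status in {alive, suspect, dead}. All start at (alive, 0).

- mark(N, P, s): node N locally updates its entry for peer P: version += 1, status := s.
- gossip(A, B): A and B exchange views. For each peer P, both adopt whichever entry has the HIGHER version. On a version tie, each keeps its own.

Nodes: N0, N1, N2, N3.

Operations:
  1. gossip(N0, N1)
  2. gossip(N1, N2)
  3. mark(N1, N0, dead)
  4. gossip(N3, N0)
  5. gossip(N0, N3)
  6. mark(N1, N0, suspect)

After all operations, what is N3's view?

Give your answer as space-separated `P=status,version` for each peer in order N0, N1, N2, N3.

Op 1: gossip N0<->N1 -> N0.N0=(alive,v0) N0.N1=(alive,v0) N0.N2=(alive,v0) N0.N3=(alive,v0) | N1.N0=(alive,v0) N1.N1=(alive,v0) N1.N2=(alive,v0) N1.N3=(alive,v0)
Op 2: gossip N1<->N2 -> N1.N0=(alive,v0) N1.N1=(alive,v0) N1.N2=(alive,v0) N1.N3=(alive,v0) | N2.N0=(alive,v0) N2.N1=(alive,v0) N2.N2=(alive,v0) N2.N3=(alive,v0)
Op 3: N1 marks N0=dead -> (dead,v1)
Op 4: gossip N3<->N0 -> N3.N0=(alive,v0) N3.N1=(alive,v0) N3.N2=(alive,v0) N3.N3=(alive,v0) | N0.N0=(alive,v0) N0.N1=(alive,v0) N0.N2=(alive,v0) N0.N3=(alive,v0)
Op 5: gossip N0<->N3 -> N0.N0=(alive,v0) N0.N1=(alive,v0) N0.N2=(alive,v0) N0.N3=(alive,v0) | N3.N0=(alive,v0) N3.N1=(alive,v0) N3.N2=(alive,v0) N3.N3=(alive,v0)
Op 6: N1 marks N0=suspect -> (suspect,v2)

Answer: N0=alive,0 N1=alive,0 N2=alive,0 N3=alive,0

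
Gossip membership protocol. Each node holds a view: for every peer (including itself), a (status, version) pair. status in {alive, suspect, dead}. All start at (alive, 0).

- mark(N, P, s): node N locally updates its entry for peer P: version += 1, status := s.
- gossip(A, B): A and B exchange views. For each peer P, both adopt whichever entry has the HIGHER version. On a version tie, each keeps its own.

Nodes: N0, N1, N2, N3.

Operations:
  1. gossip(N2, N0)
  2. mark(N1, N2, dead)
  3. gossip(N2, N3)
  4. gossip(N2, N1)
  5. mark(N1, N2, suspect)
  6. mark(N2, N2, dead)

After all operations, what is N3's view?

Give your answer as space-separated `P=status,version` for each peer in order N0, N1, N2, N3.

Op 1: gossip N2<->N0 -> N2.N0=(alive,v0) N2.N1=(alive,v0) N2.N2=(alive,v0) N2.N3=(alive,v0) | N0.N0=(alive,v0) N0.N1=(alive,v0) N0.N2=(alive,v0) N0.N3=(alive,v0)
Op 2: N1 marks N2=dead -> (dead,v1)
Op 3: gossip N2<->N3 -> N2.N0=(alive,v0) N2.N1=(alive,v0) N2.N2=(alive,v0) N2.N3=(alive,v0) | N3.N0=(alive,v0) N3.N1=(alive,v0) N3.N2=(alive,v0) N3.N3=(alive,v0)
Op 4: gossip N2<->N1 -> N2.N0=(alive,v0) N2.N1=(alive,v0) N2.N2=(dead,v1) N2.N3=(alive,v0) | N1.N0=(alive,v0) N1.N1=(alive,v0) N1.N2=(dead,v1) N1.N3=(alive,v0)
Op 5: N1 marks N2=suspect -> (suspect,v2)
Op 6: N2 marks N2=dead -> (dead,v2)

Answer: N0=alive,0 N1=alive,0 N2=alive,0 N3=alive,0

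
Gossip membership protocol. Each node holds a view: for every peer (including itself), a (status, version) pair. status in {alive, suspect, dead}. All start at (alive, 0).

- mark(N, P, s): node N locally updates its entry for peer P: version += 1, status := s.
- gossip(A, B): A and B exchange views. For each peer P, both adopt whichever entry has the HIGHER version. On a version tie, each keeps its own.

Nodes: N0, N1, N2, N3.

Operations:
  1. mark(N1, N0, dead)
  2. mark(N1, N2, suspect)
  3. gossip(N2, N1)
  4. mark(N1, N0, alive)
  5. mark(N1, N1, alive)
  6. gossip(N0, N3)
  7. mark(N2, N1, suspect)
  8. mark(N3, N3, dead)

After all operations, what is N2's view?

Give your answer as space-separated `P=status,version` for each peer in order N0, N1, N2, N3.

Op 1: N1 marks N0=dead -> (dead,v1)
Op 2: N1 marks N2=suspect -> (suspect,v1)
Op 3: gossip N2<->N1 -> N2.N0=(dead,v1) N2.N1=(alive,v0) N2.N2=(suspect,v1) N2.N3=(alive,v0) | N1.N0=(dead,v1) N1.N1=(alive,v0) N1.N2=(suspect,v1) N1.N3=(alive,v0)
Op 4: N1 marks N0=alive -> (alive,v2)
Op 5: N1 marks N1=alive -> (alive,v1)
Op 6: gossip N0<->N3 -> N0.N0=(alive,v0) N0.N1=(alive,v0) N0.N2=(alive,v0) N0.N3=(alive,v0) | N3.N0=(alive,v0) N3.N1=(alive,v0) N3.N2=(alive,v0) N3.N3=(alive,v0)
Op 7: N2 marks N1=suspect -> (suspect,v1)
Op 8: N3 marks N3=dead -> (dead,v1)

Answer: N0=dead,1 N1=suspect,1 N2=suspect,1 N3=alive,0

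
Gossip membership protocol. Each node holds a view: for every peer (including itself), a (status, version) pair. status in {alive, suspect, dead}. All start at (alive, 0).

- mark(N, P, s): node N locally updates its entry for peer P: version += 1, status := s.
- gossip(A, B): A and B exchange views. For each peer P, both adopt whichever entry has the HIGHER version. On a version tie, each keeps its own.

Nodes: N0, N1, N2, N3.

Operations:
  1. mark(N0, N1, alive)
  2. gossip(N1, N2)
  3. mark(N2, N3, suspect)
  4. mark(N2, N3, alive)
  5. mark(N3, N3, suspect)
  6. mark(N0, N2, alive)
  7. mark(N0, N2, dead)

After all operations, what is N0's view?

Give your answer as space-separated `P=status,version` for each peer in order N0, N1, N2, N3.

Answer: N0=alive,0 N1=alive,1 N2=dead,2 N3=alive,0

Derivation:
Op 1: N0 marks N1=alive -> (alive,v1)
Op 2: gossip N1<->N2 -> N1.N0=(alive,v0) N1.N1=(alive,v0) N1.N2=(alive,v0) N1.N3=(alive,v0) | N2.N0=(alive,v0) N2.N1=(alive,v0) N2.N2=(alive,v0) N2.N3=(alive,v0)
Op 3: N2 marks N3=suspect -> (suspect,v1)
Op 4: N2 marks N3=alive -> (alive,v2)
Op 5: N3 marks N3=suspect -> (suspect,v1)
Op 6: N0 marks N2=alive -> (alive,v1)
Op 7: N0 marks N2=dead -> (dead,v2)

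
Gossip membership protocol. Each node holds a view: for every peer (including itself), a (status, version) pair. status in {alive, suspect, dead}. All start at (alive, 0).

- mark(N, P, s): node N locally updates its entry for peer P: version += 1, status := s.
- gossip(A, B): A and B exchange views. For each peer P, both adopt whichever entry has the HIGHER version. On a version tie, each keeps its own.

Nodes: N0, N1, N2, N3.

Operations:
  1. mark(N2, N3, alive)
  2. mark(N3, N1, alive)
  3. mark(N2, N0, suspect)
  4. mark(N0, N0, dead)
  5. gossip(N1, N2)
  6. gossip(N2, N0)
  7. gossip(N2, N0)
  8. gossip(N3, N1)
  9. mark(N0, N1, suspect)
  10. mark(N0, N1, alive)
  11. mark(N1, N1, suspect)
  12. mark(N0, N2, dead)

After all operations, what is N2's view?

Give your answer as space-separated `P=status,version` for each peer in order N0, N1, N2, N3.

Answer: N0=suspect,1 N1=alive,0 N2=alive,0 N3=alive,1

Derivation:
Op 1: N2 marks N3=alive -> (alive,v1)
Op 2: N3 marks N1=alive -> (alive,v1)
Op 3: N2 marks N0=suspect -> (suspect,v1)
Op 4: N0 marks N0=dead -> (dead,v1)
Op 5: gossip N1<->N2 -> N1.N0=(suspect,v1) N1.N1=(alive,v0) N1.N2=(alive,v0) N1.N3=(alive,v1) | N2.N0=(suspect,v1) N2.N1=(alive,v0) N2.N2=(alive,v0) N2.N3=(alive,v1)
Op 6: gossip N2<->N0 -> N2.N0=(suspect,v1) N2.N1=(alive,v0) N2.N2=(alive,v0) N2.N3=(alive,v1) | N0.N0=(dead,v1) N0.N1=(alive,v0) N0.N2=(alive,v0) N0.N3=(alive,v1)
Op 7: gossip N2<->N0 -> N2.N0=(suspect,v1) N2.N1=(alive,v0) N2.N2=(alive,v0) N2.N3=(alive,v1) | N0.N0=(dead,v1) N0.N1=(alive,v0) N0.N2=(alive,v0) N0.N3=(alive,v1)
Op 8: gossip N3<->N1 -> N3.N0=(suspect,v1) N3.N1=(alive,v1) N3.N2=(alive,v0) N3.N3=(alive,v1) | N1.N0=(suspect,v1) N1.N1=(alive,v1) N1.N2=(alive,v0) N1.N3=(alive,v1)
Op 9: N0 marks N1=suspect -> (suspect,v1)
Op 10: N0 marks N1=alive -> (alive,v2)
Op 11: N1 marks N1=suspect -> (suspect,v2)
Op 12: N0 marks N2=dead -> (dead,v1)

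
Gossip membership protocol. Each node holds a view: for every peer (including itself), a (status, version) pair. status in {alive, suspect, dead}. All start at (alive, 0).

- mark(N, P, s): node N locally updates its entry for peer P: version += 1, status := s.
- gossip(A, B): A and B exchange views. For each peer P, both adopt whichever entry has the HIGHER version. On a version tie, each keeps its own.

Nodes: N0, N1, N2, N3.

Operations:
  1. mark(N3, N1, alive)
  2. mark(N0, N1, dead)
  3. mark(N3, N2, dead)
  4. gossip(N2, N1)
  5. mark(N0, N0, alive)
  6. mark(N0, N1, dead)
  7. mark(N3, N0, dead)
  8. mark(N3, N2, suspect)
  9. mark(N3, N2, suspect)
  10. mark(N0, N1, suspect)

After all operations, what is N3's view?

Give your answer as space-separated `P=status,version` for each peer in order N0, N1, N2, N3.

Op 1: N3 marks N1=alive -> (alive,v1)
Op 2: N0 marks N1=dead -> (dead,v1)
Op 3: N3 marks N2=dead -> (dead,v1)
Op 4: gossip N2<->N1 -> N2.N0=(alive,v0) N2.N1=(alive,v0) N2.N2=(alive,v0) N2.N3=(alive,v0) | N1.N0=(alive,v0) N1.N1=(alive,v0) N1.N2=(alive,v0) N1.N3=(alive,v0)
Op 5: N0 marks N0=alive -> (alive,v1)
Op 6: N0 marks N1=dead -> (dead,v2)
Op 7: N3 marks N0=dead -> (dead,v1)
Op 8: N3 marks N2=suspect -> (suspect,v2)
Op 9: N3 marks N2=suspect -> (suspect,v3)
Op 10: N0 marks N1=suspect -> (suspect,v3)

Answer: N0=dead,1 N1=alive,1 N2=suspect,3 N3=alive,0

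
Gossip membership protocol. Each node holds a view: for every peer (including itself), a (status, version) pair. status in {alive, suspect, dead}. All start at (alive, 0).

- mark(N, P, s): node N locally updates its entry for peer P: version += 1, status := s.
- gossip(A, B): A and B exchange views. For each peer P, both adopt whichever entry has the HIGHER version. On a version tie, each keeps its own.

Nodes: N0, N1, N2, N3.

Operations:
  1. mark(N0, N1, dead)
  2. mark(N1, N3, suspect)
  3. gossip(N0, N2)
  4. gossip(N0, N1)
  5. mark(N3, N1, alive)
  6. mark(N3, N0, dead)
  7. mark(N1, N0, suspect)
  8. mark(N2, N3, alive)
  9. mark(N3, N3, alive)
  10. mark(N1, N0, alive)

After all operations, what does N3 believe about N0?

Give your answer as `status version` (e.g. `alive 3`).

Op 1: N0 marks N1=dead -> (dead,v1)
Op 2: N1 marks N3=suspect -> (suspect,v1)
Op 3: gossip N0<->N2 -> N0.N0=(alive,v0) N0.N1=(dead,v1) N0.N2=(alive,v0) N0.N3=(alive,v0) | N2.N0=(alive,v0) N2.N1=(dead,v1) N2.N2=(alive,v0) N2.N3=(alive,v0)
Op 4: gossip N0<->N1 -> N0.N0=(alive,v0) N0.N1=(dead,v1) N0.N2=(alive,v0) N0.N3=(suspect,v1) | N1.N0=(alive,v0) N1.N1=(dead,v1) N1.N2=(alive,v0) N1.N3=(suspect,v1)
Op 5: N3 marks N1=alive -> (alive,v1)
Op 6: N3 marks N0=dead -> (dead,v1)
Op 7: N1 marks N0=suspect -> (suspect,v1)
Op 8: N2 marks N3=alive -> (alive,v1)
Op 9: N3 marks N3=alive -> (alive,v1)
Op 10: N1 marks N0=alive -> (alive,v2)

Answer: dead 1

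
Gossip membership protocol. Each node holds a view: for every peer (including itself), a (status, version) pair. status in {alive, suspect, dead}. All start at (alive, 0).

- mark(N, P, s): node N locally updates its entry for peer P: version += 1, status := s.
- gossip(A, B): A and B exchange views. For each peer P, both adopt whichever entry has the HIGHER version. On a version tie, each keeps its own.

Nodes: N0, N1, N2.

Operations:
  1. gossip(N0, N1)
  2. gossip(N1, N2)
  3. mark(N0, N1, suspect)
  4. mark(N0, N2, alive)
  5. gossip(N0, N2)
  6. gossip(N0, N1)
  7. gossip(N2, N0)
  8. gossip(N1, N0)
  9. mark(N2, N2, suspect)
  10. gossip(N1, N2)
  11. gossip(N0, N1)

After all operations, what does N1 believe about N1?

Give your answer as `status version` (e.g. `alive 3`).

Op 1: gossip N0<->N1 -> N0.N0=(alive,v0) N0.N1=(alive,v0) N0.N2=(alive,v0) | N1.N0=(alive,v0) N1.N1=(alive,v0) N1.N2=(alive,v0)
Op 2: gossip N1<->N2 -> N1.N0=(alive,v0) N1.N1=(alive,v0) N1.N2=(alive,v0) | N2.N0=(alive,v0) N2.N1=(alive,v0) N2.N2=(alive,v0)
Op 3: N0 marks N1=suspect -> (suspect,v1)
Op 4: N0 marks N2=alive -> (alive,v1)
Op 5: gossip N0<->N2 -> N0.N0=(alive,v0) N0.N1=(suspect,v1) N0.N2=(alive,v1) | N2.N0=(alive,v0) N2.N1=(suspect,v1) N2.N2=(alive,v1)
Op 6: gossip N0<->N1 -> N0.N0=(alive,v0) N0.N1=(suspect,v1) N0.N2=(alive,v1) | N1.N0=(alive,v0) N1.N1=(suspect,v1) N1.N2=(alive,v1)
Op 7: gossip N2<->N0 -> N2.N0=(alive,v0) N2.N1=(suspect,v1) N2.N2=(alive,v1) | N0.N0=(alive,v0) N0.N1=(suspect,v1) N0.N2=(alive,v1)
Op 8: gossip N1<->N0 -> N1.N0=(alive,v0) N1.N1=(suspect,v1) N1.N2=(alive,v1) | N0.N0=(alive,v0) N0.N1=(suspect,v1) N0.N2=(alive,v1)
Op 9: N2 marks N2=suspect -> (suspect,v2)
Op 10: gossip N1<->N2 -> N1.N0=(alive,v0) N1.N1=(suspect,v1) N1.N2=(suspect,v2) | N2.N0=(alive,v0) N2.N1=(suspect,v1) N2.N2=(suspect,v2)
Op 11: gossip N0<->N1 -> N0.N0=(alive,v0) N0.N1=(suspect,v1) N0.N2=(suspect,v2) | N1.N0=(alive,v0) N1.N1=(suspect,v1) N1.N2=(suspect,v2)

Answer: suspect 1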